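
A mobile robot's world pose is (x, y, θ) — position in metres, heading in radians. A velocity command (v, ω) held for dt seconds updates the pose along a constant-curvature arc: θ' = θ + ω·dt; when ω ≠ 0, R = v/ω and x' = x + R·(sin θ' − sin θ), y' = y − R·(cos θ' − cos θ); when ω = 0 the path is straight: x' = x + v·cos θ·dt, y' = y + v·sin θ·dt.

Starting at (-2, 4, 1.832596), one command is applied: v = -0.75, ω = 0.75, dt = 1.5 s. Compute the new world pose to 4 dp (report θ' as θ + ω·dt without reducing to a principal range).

(-1.2170, 3.2757, 2.9576)

θ' = 1.8326 + 0.75·1.5 = 2.9576
R = v/ω = -0.75/0.75 = -1.0000
x' = -2 + -1.0000·(sin 2.9576 − sin 1.8326) = -1.2170
y' = 4 − -1.0000·(cos 2.9576 − cos 1.8326) = 3.2757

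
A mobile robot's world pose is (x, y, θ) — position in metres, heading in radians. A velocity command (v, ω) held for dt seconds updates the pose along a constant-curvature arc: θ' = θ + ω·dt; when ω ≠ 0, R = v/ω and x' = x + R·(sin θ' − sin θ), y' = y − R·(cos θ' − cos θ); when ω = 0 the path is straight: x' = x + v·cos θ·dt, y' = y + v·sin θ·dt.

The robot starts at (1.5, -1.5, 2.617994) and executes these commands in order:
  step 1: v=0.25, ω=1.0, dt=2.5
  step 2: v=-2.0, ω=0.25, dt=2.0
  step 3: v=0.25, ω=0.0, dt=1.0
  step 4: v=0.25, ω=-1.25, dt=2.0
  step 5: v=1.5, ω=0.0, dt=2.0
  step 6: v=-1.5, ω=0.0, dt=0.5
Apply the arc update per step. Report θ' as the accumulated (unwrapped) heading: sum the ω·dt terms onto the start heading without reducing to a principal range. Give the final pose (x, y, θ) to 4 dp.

(-3.4488, 0.8641, 3.1180)

step 1: θ'=5.1180 (R=0.2500) → pose (1.1453, -1.8152, 5.1180)
step 2: θ'=5.6180 (R=-8.0000) → pose (-1.2679, 1.3226, 5.6180)
step 3: θ'=5.6180 (straight) → pose (-1.0712, 1.1683, 5.6180)
step 4: θ'=3.1180 (R=-0.2000) → pose (-1.1994, 0.8110, 3.1180)
step 5: θ'=3.1180 (straight) → pose (-4.1986, 0.8818, 3.1180)
step 6: θ'=3.1180 (straight) → pose (-3.4488, 0.8641, 3.1180)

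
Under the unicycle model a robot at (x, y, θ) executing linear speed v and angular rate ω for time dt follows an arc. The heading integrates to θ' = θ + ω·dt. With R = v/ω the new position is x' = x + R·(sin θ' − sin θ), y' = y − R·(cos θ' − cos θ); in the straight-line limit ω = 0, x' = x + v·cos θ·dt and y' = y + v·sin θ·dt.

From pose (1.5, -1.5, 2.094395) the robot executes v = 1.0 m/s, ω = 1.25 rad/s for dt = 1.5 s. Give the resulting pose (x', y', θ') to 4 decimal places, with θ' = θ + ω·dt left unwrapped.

θ' = 2.0944 + 1.25·1.5 = 3.9694
R = v/ω = 1.0/1.25 = 0.8000
x' = 1.5 + 0.8000·(sin 3.9694 − sin 2.0944) = 0.2180
y' = -1.5 − 0.8000·(cos 3.9694 − cos 2.0944) = -1.3588

(0.2180, -1.3588, 3.9694)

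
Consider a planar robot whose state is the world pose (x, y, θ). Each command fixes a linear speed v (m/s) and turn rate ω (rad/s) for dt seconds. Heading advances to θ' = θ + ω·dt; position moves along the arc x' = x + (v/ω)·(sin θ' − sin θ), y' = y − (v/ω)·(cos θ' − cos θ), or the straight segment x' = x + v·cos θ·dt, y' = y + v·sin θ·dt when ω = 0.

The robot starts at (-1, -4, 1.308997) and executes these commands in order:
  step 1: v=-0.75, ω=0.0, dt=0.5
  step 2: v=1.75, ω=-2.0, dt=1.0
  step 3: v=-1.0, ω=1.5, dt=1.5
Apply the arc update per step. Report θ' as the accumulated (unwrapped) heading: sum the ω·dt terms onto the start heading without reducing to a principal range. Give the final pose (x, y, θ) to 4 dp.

step 1: θ'=1.3090 (straight) → pose (-1.0971, -4.3622, 1.3090)
step 2: θ'=-0.6910 (R=-0.8750) → pose (0.3058, -3.9144, -0.6910)
step 3: θ'=1.5590 (R=-0.6667) → pose (-0.7857, -4.4203, 1.5590)

(-0.7857, -4.4203, 1.5590)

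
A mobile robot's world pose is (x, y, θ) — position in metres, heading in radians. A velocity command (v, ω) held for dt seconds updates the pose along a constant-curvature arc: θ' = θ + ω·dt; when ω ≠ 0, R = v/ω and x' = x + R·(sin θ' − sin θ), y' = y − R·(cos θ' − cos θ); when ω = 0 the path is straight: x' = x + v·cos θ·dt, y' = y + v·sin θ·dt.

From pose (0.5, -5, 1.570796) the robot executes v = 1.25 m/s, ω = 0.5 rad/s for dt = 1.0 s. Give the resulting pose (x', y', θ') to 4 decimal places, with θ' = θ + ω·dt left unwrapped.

(0.1940, -3.8014, 2.0708)

θ' = 1.5708 + 0.5·1.0 = 2.0708
R = v/ω = 1.25/0.5 = 2.5000
x' = 0.5 + 2.5000·(sin 2.0708 − sin 1.5708) = 0.1940
y' = -5 − 2.5000·(cos 2.0708 − cos 1.5708) = -3.8014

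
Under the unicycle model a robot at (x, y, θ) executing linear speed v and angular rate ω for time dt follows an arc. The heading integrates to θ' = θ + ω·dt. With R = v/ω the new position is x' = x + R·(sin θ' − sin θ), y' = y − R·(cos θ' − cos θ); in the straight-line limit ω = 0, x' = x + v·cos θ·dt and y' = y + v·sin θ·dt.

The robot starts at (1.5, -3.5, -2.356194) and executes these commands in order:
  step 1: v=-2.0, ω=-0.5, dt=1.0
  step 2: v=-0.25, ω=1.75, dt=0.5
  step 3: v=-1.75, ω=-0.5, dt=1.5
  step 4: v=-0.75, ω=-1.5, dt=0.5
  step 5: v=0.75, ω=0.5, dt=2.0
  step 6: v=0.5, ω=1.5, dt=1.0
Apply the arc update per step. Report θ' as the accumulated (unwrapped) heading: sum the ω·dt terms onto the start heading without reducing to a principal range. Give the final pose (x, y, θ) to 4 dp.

(3.9797, -1.2625, -0.9812)

step 1: θ'=-2.8562 (R=4.0000) → pose (3.2023, -2.4902, -2.8562)
step 2: θ'=-1.9812 (R=-0.1429) → pose (3.2930, -2.4101, -1.9812)
step 3: θ'=-2.7312 (R=3.5000) → pose (5.1060, -0.5972, -2.7312)
step 4: θ'=-3.4812 (R=0.5000) → pose (5.4720, -0.5842, -3.4812)
step 5: θ'=-2.4812 (R=1.5000) → pose (4.0522, -0.8139, -2.4812)
step 6: θ'=-0.9812 (R=0.3333) → pose (3.9797, -1.2625, -0.9812)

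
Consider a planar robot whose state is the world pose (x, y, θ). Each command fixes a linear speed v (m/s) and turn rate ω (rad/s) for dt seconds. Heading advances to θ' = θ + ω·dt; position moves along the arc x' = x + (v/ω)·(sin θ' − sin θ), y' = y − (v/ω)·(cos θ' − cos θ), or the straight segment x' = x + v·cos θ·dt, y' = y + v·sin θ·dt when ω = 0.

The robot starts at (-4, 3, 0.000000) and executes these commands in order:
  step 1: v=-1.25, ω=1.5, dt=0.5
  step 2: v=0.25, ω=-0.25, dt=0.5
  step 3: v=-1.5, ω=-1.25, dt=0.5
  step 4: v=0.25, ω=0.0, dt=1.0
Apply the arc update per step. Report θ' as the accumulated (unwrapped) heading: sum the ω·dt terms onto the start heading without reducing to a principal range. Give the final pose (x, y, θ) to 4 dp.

step 1: θ'=0.7500 (R=-0.8333) → pose (-4.5680, 2.7764, 0.7500)
step 2: θ'=0.6250 (R=-1.0000) → pose (-4.4715, 2.8557, 0.6250)
step 3: θ'=0.0000 (R=1.2000) → pose (-5.1736, 2.6288, 0.0000)
step 4: θ'=0.0000 (straight) → pose (-4.9236, 2.6288, 0.0000)

(-4.9236, 2.6288, 0.0000)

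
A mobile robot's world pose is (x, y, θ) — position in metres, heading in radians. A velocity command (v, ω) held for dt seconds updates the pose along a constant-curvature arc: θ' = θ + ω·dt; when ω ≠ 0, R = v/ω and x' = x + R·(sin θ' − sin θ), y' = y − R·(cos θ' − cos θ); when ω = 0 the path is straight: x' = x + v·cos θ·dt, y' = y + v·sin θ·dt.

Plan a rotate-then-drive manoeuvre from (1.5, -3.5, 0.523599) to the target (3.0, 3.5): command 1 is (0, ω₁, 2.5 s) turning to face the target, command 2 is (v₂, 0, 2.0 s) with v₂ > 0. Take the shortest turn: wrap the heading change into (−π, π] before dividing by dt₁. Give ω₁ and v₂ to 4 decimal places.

ω₁ = 0.3344, v₂ = 3.5795

heading to target = atan2(3.5−-3.5, 3−1.5) = 1.3597
Δθ = wrap(1.3597 − 0.5236) = 0.8361; ω₁ = Δθ/dt₁ = 0.3344
distance = √((3−1.5)² + (3.5−-3.5)²) = 7.1589; v₂ = distance/dt₂ = 3.5795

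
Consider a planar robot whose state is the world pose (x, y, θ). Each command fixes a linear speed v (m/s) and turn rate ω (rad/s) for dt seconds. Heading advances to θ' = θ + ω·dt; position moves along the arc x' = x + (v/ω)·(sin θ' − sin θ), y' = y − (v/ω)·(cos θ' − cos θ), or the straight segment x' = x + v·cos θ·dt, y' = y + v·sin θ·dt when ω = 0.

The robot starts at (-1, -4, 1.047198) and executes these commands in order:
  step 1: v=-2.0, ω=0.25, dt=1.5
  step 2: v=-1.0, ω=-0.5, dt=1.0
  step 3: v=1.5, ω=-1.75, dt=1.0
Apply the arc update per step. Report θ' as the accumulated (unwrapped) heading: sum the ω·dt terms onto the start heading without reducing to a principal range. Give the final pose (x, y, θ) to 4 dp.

(-1.0534, -7.6655, -0.8278)

step 1: θ'=1.4222 (R=-8.0000) → pose (-1.9836, -6.8156, 1.4222)
step 2: θ'=0.9222 (R=2.0000) → pose (-2.3677, -7.7276, 0.9222)
step 3: θ'=-0.8278 (R=-0.8571) → pose (-1.0534, -7.6655, -0.8278)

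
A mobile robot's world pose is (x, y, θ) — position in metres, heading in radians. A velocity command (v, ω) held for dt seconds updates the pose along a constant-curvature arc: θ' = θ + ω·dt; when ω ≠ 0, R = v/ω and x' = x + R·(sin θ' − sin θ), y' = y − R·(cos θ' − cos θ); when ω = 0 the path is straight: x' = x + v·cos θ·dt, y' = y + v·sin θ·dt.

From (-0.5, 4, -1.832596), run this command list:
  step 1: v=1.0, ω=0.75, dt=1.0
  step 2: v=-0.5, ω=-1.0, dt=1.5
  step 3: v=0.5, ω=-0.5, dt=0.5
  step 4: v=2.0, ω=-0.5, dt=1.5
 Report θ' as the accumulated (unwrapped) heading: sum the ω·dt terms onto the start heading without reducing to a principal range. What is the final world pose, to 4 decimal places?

step 1: θ'=-1.0826 (R=1.3333) → pose (-0.3897, 3.0295, -1.0826)
step 2: θ'=-2.5826 (R=0.5000) → pose (-0.2132, 3.6879, -2.5826)
step 3: θ'=-2.8326 (R=-1.0000) → pose (-0.4395, 3.5831, -2.8326)
step 4: θ'=-3.5826 (R=-4.0000) → pose (-3.3633, 3.7763, -3.5826)

(-3.3633, 3.7763, -3.5826)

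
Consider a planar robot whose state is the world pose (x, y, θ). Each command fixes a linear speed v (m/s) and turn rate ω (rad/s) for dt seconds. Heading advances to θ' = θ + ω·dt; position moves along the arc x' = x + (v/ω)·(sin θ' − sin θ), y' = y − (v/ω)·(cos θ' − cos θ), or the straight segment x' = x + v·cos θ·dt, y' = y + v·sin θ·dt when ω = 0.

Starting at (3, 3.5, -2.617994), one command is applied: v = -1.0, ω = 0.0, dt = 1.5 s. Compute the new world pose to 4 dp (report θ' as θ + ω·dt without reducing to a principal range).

(4.2990, 4.2500, -2.6180)

θ' = -2.6180 + 0.0·1.5 = -2.6180
ω = 0 → straight: x' = 3 + -1.0·cos(-2.6180)·1.5 = 4.2990
y' = 3.5 + -1.0·sin(-2.6180)·1.5 = 4.2500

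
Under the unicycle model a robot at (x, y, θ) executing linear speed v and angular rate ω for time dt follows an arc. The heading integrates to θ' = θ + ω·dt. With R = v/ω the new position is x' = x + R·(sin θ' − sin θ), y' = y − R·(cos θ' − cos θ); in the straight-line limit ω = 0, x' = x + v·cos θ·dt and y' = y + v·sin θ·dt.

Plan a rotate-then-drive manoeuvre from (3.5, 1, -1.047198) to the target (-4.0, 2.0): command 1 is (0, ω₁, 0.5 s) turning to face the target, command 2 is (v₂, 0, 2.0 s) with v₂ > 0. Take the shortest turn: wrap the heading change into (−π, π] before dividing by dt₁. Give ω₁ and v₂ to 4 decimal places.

ω₁ = -4.4539, v₂ = 3.7832

heading to target = atan2(2−1, -4−3.5) = 3.0090
Δθ = wrap(3.0090 − -1.0472) = -2.2269; ω₁ = Δθ/dt₁ = -4.4539
distance = √((-4−3.5)² + (2−1)²) = 7.5664; v₂ = distance/dt₂ = 3.7832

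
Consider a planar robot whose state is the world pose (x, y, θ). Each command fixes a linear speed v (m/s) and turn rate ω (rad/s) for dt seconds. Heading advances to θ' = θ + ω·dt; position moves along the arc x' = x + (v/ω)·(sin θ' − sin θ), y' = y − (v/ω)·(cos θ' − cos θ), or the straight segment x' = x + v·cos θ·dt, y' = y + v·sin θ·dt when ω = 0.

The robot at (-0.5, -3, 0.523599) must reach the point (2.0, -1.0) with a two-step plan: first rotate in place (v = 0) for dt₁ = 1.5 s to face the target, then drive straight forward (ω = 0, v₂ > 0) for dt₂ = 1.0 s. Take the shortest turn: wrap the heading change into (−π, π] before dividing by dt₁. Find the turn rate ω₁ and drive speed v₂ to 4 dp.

heading to target = atan2(-1−-3, 2−-0.5) = 0.6747
Δθ = wrap(0.6747 − 0.5236) = 0.1511; ω₁ = Δθ/dt₁ = 0.1008
distance = √((2−-0.5)² + (-1−-3)²) = 3.2016; v₂ = distance/dt₂ = 3.2016

ω₁ = 0.1008, v₂ = 3.2016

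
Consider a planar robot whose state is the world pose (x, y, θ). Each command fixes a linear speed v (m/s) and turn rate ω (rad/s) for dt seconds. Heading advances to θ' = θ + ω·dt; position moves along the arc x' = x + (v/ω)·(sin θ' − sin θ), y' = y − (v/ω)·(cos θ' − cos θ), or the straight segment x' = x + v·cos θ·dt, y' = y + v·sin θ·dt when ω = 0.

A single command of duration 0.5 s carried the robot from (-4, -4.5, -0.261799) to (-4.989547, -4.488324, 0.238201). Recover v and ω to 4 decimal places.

Δθ = 0.238201 − -0.261799 = 0.500000
ω = Δθ/dt = 0.500000/0.5 = 1.0000
R = Δx/(sin θ' − sin θ) = -2.0000
v = R·ω = -2.0000·1.0000 = -2.0000

v = -2.0000, ω = 1.0000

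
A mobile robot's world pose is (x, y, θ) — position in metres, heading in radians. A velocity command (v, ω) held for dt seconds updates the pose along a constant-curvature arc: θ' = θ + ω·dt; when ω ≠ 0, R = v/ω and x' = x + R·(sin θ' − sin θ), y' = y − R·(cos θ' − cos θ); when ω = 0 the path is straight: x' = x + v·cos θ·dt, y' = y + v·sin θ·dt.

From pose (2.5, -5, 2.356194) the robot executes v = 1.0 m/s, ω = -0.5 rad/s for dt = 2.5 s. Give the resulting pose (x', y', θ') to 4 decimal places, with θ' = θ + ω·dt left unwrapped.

(2.1262, -2.6897, 1.1062)

θ' = 2.3562 + -0.5·2.5 = 1.1062
R = v/ω = 1.0/-0.5 = -2.0000
x' = 2.5 + -2.0000·(sin 1.1062 − sin 2.3562) = 2.1262
y' = -5 − -2.0000·(cos 1.1062 − cos 2.3562) = -2.6897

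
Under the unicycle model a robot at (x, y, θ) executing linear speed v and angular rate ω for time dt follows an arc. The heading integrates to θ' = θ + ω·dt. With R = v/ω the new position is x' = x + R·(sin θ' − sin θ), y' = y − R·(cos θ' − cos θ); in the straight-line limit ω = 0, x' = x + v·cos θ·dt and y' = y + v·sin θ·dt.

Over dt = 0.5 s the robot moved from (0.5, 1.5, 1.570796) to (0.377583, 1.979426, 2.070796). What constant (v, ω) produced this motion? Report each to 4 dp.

v = 1.0000, ω = 1.0000

Δθ = 2.070796 − 1.570796 = 0.500000
ω = Δθ/dt = 0.500000/0.5 = 1.0000
R = −Δy/(cos θ' − cos θ) = 1.0000
v = R·ω = 1.0000·1.0000 = 1.0000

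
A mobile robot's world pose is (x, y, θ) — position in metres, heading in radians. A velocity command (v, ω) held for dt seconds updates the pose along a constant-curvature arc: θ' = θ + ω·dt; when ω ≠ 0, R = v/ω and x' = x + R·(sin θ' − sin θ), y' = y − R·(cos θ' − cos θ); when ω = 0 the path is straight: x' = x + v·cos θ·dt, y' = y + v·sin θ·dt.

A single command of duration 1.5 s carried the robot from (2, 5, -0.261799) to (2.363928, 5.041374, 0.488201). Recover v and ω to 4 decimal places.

v = 0.2500, ω = 0.5000

Δθ = 0.488201 − -0.261799 = 0.750000
ω = Δθ/dt = 0.750000/1.5 = 0.5000
R = Δx/(sin θ' − sin θ) = 0.5000
v = R·ω = 0.5000·0.5000 = 0.2500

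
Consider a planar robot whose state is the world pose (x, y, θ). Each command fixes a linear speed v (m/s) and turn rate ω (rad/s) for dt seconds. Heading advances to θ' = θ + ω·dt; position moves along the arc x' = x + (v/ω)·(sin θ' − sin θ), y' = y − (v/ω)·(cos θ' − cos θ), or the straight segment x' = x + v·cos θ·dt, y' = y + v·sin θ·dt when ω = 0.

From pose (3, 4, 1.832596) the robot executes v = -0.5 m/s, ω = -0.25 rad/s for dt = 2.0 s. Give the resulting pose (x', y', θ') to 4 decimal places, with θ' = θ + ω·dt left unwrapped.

θ' = 1.8326 + -0.25·2.0 = 1.3326
R = v/ω = -0.5/-0.25 = 2.0000
x' = 3 + 2.0000·(sin 1.3326 − sin 1.8326) = 3.0117
y' = 4 − 2.0000·(cos 1.3326 − cos 1.8326) = 3.0105

(3.0117, 3.0105, 1.3326)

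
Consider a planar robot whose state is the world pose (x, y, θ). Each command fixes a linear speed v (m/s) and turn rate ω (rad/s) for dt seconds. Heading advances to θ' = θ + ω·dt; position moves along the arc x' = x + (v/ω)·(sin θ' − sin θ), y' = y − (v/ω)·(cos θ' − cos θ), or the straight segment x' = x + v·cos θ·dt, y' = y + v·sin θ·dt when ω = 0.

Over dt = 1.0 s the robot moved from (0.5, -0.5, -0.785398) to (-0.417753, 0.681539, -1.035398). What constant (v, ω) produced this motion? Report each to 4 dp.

v = -1.5000, ω = -0.2500

Δθ = -1.035398 − -0.785398 = -0.250000
ω = Δθ/dt = -0.250000/1.0 = -0.2500
R = −Δy/(cos θ' − cos θ) = 6.0000
v = R·ω = 6.0000·-0.2500 = -1.5000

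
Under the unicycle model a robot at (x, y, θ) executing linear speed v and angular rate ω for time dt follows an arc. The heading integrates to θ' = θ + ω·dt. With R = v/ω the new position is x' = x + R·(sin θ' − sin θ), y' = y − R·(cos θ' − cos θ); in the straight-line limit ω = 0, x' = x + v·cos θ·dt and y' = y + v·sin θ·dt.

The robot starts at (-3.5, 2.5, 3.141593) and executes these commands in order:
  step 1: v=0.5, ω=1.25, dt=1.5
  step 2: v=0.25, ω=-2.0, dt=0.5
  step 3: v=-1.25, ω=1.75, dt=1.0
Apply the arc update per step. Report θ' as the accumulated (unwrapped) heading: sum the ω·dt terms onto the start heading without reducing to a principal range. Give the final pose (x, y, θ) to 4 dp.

step 1: θ'=5.0166 (R=0.4000) → pose (-3.8816, 1.9802, 5.0166)
step 2: θ'=4.0166 (R=-0.1250) → pose (-3.9050, 1.8626, 4.0166)
step 3: θ'=5.7666 (R=-0.7143) → pose (-4.1004, 2.9416, 5.7666)

(-4.1004, 2.9416, 5.7666)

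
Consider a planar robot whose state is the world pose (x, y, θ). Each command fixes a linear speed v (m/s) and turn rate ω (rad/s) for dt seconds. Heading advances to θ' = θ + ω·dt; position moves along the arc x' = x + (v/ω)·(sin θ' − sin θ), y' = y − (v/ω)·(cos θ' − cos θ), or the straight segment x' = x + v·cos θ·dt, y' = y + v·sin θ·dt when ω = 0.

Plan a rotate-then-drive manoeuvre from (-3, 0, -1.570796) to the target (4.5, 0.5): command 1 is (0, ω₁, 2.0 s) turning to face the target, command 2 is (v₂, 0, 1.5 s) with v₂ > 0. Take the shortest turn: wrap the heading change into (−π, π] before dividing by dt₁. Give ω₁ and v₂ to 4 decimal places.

ω₁ = 0.8187, v₂ = 5.0111

heading to target = atan2(0.5−0, 4.5−-3) = 0.0666
Δθ = wrap(0.0666 − -1.5708) = 1.6374; ω₁ = Δθ/dt₁ = 0.8187
distance = √((4.5−-3)² + (0.5−0)²) = 7.5166; v₂ = distance/dt₂ = 5.0111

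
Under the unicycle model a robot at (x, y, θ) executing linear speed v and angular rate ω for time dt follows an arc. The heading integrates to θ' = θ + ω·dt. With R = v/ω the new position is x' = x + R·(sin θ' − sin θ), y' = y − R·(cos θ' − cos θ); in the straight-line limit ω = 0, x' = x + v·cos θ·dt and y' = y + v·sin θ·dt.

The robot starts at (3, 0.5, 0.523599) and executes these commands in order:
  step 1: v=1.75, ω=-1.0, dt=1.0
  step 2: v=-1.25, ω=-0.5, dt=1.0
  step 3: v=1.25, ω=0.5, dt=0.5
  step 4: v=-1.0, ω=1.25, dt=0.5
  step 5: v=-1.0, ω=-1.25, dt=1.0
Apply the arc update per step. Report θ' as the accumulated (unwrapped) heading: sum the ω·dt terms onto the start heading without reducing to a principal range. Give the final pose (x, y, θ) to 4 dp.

(3.0133, 1.7119, -1.3514)

step 1: θ'=-0.4764 (R=-1.7500) → pose (4.6775, 0.5396, -0.4764)
step 2: θ'=-0.9764 (R=2.5000) → pose (3.7528, 1.3612, -0.9764)
step 3: θ'=-0.7264 (R=2.5000) → pose (4.1635, 0.8923, -0.7264)
step 4: θ'=-0.1014 (R=-0.8000) → pose (3.7132, 1.0901, -0.1014)
step 5: θ'=-1.3514 (R=0.8000) → pose (3.0133, 1.7119, -1.3514)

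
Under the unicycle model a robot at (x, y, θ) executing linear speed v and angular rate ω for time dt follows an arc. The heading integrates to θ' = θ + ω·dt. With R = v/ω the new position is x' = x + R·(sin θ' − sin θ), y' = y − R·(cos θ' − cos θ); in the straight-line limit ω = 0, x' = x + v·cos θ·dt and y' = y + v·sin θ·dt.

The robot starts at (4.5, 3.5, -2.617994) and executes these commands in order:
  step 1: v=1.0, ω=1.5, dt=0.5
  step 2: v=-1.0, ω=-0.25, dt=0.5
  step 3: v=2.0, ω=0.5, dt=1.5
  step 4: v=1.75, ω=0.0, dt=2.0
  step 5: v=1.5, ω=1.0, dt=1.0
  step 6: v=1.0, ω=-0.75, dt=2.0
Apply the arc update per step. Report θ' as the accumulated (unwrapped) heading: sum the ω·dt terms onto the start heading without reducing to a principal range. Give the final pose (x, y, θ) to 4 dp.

(7.4124, -5.1506, -1.7430)

step 1: θ'=-1.8680 (R=0.6667) → pose (4.1959, 3.1179, -1.8680)
step 2: θ'=-1.9930 (R=4.0000) → pose (4.3718, 3.5856, -1.9930)
step 3: θ'=-1.2430 (R=4.0000) → pose (4.2335, 0.6587, -1.2430)
step 4: θ'=-1.2430 (straight) → pose (5.3604, -2.6550, -1.2430)
step 5: θ'=-0.2430 (R=1.5000) → pose (6.4196, -3.6280, -0.2430)
step 6: θ'=-1.7430 (R=-1.3333) → pose (7.4124, -5.1506, -1.7430)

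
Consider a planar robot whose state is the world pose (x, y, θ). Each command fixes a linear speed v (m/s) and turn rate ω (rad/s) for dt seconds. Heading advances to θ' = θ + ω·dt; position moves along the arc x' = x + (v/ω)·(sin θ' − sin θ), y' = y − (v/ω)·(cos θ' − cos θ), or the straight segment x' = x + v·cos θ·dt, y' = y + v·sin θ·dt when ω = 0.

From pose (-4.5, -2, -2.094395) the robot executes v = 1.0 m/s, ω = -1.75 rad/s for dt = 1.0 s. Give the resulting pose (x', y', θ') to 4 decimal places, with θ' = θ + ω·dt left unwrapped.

(-5.3642, -2.1503, -3.8444)

θ' = -2.0944 + -1.75·1.0 = -3.8444
R = v/ω = 1.0/-1.75 = -0.5714
x' = -4.5 + -0.5714·(sin -3.8444 − sin -2.0944) = -5.3642
y' = -2 − -0.5714·(cos -3.8444 − cos -2.0944) = -2.1503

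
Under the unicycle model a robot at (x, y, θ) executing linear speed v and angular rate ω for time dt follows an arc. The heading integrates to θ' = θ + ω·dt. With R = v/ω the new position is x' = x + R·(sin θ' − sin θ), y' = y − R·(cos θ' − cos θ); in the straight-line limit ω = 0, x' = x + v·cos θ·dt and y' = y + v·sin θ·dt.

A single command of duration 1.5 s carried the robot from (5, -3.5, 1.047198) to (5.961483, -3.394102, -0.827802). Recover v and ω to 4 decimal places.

v = 0.7500, ω = -1.2500

Δθ = -0.827802 − 1.047198 = -1.875000
ω = Δθ/dt = -1.875000/1.5 = -1.2500
R = Δx/(sin θ' − sin θ) = -0.6000
v = R·ω = -0.6000·-1.2500 = 0.7500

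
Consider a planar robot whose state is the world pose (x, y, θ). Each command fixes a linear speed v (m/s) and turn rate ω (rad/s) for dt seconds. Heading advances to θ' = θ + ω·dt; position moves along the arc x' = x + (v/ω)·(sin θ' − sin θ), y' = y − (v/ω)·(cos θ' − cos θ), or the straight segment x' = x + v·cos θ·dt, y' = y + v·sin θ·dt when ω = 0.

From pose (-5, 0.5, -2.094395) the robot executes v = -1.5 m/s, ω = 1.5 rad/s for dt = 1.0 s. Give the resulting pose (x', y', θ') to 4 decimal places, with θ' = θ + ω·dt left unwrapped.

θ' = -2.0944 + 1.5·1.0 = -0.5944
R = v/ω = -1.5/1.5 = -1.0000
x' = -5 + -1.0000·(sin -0.5944 − sin -2.0944) = -5.3060
y' = 0.5 − -1.0000·(cos -0.5944 − cos -2.0944) = 1.8285

(-5.3060, 1.8285, -0.5944)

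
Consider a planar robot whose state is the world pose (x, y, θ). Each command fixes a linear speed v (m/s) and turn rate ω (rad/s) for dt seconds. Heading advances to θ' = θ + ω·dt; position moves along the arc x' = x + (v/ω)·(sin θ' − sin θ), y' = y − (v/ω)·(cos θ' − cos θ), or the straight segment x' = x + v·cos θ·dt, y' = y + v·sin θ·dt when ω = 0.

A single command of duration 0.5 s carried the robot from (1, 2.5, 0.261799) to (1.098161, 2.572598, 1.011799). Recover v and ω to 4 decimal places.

Δθ = 1.011799 − 0.261799 = 0.750000
ω = Δθ/dt = 0.750000/0.5 = 1.5000
R = Δx/(sin θ' − sin θ) = 0.1667
v = R·ω = 0.1667·1.5000 = 0.2500

v = 0.2500, ω = 1.5000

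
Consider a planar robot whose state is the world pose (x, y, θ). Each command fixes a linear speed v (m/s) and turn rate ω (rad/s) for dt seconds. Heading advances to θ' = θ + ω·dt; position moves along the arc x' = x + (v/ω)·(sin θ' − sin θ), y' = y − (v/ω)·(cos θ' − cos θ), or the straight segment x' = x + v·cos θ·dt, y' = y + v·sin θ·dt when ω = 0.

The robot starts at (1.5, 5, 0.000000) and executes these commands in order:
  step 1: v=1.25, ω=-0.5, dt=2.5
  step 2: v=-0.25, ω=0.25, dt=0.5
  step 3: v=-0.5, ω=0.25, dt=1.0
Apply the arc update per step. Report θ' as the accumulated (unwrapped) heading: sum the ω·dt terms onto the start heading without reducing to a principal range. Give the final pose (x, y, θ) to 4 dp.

step 1: θ'=-1.2500 (R=-2.5000) → pose (3.8725, 3.2883, -1.2500)
step 2: θ'=-1.1250 (R=-1.0000) → pose (3.8257, 3.4042, -1.1250)
step 3: θ'=-0.8750 (R=-2.0000) → pose (3.5563, 3.8238, -0.8750)

(3.5563, 3.8238, -0.8750)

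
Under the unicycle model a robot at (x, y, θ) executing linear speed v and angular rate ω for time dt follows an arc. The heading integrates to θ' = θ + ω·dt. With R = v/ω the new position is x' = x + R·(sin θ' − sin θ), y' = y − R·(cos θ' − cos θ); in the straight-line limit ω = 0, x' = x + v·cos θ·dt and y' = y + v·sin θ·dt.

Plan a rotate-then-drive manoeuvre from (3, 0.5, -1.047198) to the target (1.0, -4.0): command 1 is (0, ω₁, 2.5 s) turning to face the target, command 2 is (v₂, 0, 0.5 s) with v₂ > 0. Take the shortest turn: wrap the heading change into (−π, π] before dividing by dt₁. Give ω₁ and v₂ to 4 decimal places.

ω₁ = -0.3767, v₂ = 9.8489

heading to target = atan2(-4−0.5, 1−3) = -1.9890
Δθ = wrap(-1.9890 − -1.0472) = -0.9418; ω₁ = Δθ/dt₁ = -0.3767
distance = √((1−3)² + (-4−0.5)²) = 4.9244; v₂ = distance/dt₂ = 9.8489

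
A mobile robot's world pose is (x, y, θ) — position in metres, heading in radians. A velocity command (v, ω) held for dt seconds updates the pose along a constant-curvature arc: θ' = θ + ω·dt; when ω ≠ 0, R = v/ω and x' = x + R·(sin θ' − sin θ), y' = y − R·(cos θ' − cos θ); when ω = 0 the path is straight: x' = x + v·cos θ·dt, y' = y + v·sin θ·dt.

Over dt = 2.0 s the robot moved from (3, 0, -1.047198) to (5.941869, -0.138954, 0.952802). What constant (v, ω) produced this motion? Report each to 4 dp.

v = 1.7500, ω = 1.0000

Δθ = 0.952802 − -1.047198 = 2.000000
ω = Δθ/dt = 2.000000/2.0 = 1.0000
R = Δx/(sin θ' − sin θ) = 1.7500
v = R·ω = 1.7500·1.0000 = 1.7500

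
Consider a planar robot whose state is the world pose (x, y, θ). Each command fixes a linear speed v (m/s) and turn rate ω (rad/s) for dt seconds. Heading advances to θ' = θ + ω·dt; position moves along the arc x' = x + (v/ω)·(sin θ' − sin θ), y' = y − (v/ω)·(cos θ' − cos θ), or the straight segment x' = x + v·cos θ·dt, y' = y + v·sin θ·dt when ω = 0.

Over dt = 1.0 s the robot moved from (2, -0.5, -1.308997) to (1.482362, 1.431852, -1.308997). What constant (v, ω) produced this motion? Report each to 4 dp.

v = -2.0000, ω = 0.0000

Δθ = -1.308997 − -1.308997 = 0.000000
ω = Δθ/dt = 0.000000/1.0 = 0.0000
ω = 0 → v = (Δx·cos θ + Δy·sin θ)/dt = -2.0000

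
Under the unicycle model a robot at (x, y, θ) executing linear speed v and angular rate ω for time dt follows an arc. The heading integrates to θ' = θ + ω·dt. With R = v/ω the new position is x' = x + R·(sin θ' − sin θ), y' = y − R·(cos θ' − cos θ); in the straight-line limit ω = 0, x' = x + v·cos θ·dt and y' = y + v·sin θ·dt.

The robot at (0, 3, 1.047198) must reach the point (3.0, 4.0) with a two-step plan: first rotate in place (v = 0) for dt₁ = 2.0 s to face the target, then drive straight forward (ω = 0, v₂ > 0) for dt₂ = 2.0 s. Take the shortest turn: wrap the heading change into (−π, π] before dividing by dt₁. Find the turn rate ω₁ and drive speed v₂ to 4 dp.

heading to target = atan2(4−3, 3−0) = 0.3218
Δθ = wrap(0.3218 − 1.0472) = -0.7254; ω₁ = Δθ/dt₁ = -0.3627
distance = √((3−0)² + (4−3)²) = 3.1623; v₂ = distance/dt₂ = 1.5811

ω₁ = -0.3627, v₂ = 1.5811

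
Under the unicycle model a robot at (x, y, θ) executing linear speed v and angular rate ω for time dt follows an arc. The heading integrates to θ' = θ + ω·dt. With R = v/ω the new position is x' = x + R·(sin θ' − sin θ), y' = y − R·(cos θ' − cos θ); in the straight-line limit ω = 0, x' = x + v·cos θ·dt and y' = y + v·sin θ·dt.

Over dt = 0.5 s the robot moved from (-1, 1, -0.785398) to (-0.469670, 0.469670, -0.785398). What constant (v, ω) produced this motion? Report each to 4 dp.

v = 1.5000, ω = 0.0000

Δθ = -0.785398 − -0.785398 = 0.000000
ω = Δθ/dt = 0.000000/0.5 = 0.0000
ω = 0 → v = (Δx·cos θ + Δy·sin θ)/dt = 1.5000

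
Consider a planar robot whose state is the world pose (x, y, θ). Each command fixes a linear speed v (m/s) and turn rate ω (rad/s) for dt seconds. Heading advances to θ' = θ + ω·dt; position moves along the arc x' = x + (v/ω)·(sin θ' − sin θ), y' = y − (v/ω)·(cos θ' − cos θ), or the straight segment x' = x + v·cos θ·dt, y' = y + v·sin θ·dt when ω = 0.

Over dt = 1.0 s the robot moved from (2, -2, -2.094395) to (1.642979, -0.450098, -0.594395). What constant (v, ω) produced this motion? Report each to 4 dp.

Δθ = -0.594395 − -2.094395 = 1.500000
ω = Δθ/dt = 1.500000/1.0 = 1.5000
R = −Δy/(cos θ' − cos θ) = -1.1667
v = R·ω = -1.1667·1.5000 = -1.7500

v = -1.7500, ω = 1.5000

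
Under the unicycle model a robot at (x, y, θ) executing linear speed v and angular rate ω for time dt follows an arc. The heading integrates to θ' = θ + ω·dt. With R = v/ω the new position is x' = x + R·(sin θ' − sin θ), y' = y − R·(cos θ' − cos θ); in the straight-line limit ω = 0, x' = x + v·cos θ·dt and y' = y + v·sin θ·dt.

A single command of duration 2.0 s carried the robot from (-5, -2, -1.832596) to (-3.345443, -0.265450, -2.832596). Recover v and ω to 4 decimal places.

Δθ = -2.832596 − -1.832596 = -1.000000
ω = Δθ/dt = -1.000000/2.0 = -0.5000
R = −Δy/(cos θ' − cos θ) = 2.5000
v = R·ω = 2.5000·-0.5000 = -1.2500

v = -1.2500, ω = -0.5000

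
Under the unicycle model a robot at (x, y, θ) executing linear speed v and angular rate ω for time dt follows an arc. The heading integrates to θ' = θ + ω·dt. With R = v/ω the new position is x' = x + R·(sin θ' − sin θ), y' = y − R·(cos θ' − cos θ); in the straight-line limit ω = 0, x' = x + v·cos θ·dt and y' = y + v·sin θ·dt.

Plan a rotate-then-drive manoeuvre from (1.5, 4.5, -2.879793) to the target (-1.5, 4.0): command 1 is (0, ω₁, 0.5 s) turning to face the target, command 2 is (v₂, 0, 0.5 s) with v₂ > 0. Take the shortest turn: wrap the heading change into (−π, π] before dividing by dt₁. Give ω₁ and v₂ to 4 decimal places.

heading to target = atan2(4−4.5, -1.5−1.5) = -2.9764
Δθ = wrap(-2.9764 − -2.8798) = -0.0967; ω₁ = Δθ/dt₁ = -0.1933
distance = √((-1.5−1.5)² + (4−4.5)²) = 3.0414; v₂ = distance/dt₂ = 6.0828

ω₁ = -0.1933, v₂ = 6.0828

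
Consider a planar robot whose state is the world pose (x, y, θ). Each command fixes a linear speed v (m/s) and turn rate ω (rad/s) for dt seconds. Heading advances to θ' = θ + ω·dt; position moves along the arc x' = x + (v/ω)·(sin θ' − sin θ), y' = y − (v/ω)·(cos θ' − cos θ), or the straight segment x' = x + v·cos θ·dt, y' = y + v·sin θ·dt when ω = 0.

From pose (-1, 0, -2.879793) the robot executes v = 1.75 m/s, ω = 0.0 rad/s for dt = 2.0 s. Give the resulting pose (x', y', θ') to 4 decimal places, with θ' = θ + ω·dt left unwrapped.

θ' = -2.8798 + 0.0·2.0 = -2.8798
ω = 0 → straight: x' = -1 + 1.75·cos(-2.8798)·2.0 = -4.3807
y' = 0 + 1.75·sin(-2.8798)·2.0 = -0.9059

(-4.3807, -0.9059, -2.8798)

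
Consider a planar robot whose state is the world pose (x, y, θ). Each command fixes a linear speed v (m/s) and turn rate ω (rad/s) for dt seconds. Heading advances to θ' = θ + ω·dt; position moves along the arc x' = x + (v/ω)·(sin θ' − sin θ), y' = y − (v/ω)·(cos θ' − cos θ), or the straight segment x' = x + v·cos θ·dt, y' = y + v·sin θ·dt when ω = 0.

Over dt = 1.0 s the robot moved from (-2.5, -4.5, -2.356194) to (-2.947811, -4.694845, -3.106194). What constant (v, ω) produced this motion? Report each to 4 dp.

Δθ = -3.106194 − -2.356194 = -0.750000
ω = Δθ/dt = -0.750000/1.0 = -0.7500
R = Δx/(sin θ' − sin θ) = -0.6667
v = R·ω = -0.6667·-0.7500 = 0.5000

v = 0.5000, ω = -0.7500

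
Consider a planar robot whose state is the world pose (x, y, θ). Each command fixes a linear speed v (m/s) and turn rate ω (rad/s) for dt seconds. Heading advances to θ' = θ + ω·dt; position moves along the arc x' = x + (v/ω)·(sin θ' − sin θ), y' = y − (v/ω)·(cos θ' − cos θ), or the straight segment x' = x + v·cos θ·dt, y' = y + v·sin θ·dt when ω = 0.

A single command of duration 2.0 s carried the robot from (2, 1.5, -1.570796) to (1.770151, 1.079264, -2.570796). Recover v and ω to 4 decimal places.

Δθ = -2.570796 − -1.570796 = -1.000000
ω = Δθ/dt = -1.000000/2.0 = -0.5000
R = −Δy/(cos θ' − cos θ) = -0.5000
v = R·ω = -0.5000·-0.5000 = 0.2500

v = 0.2500, ω = -0.5000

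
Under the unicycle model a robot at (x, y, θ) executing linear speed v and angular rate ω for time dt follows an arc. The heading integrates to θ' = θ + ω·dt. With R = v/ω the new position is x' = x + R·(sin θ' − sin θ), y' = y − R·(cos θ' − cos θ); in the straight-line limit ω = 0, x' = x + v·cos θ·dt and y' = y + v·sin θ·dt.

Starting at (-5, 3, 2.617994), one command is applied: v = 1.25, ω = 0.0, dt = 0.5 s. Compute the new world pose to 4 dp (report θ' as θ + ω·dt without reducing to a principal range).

θ' = 2.6180 + 0.0·0.5 = 2.6180
ω = 0 → straight: x' = -5 + 1.25·cos(2.6180)·0.5 = -5.5413
y' = 3 + 1.25·sin(2.6180)·0.5 = 3.3125

(-5.5413, 3.3125, 2.6180)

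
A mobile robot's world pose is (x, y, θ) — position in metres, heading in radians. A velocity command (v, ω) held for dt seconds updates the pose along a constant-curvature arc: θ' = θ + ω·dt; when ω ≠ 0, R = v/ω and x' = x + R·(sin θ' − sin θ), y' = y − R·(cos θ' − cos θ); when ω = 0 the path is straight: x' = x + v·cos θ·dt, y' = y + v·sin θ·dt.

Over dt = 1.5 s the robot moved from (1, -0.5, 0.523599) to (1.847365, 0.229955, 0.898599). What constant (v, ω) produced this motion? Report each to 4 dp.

v = 0.7500, ω = 0.2500

Δθ = 0.898599 − 0.523599 = 0.375000
ω = Δθ/dt = 0.375000/1.5 = 0.2500
R = Δx/(sin θ' − sin θ) = 3.0000
v = R·ω = 3.0000·0.2500 = 0.7500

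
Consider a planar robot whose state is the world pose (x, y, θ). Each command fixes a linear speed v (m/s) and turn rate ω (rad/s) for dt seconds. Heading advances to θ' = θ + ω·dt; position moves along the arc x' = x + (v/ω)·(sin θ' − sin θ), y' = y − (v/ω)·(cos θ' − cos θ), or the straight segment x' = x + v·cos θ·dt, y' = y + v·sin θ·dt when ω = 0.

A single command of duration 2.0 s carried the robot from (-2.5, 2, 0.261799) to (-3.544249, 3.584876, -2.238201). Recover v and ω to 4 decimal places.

v = -1.2500, ω = -1.2500

Δθ = -2.238201 − 0.261799 = -2.500000
ω = Δθ/dt = -2.500000/2.0 = -1.2500
R = −Δy/(cos θ' − cos θ) = 1.0000
v = R·ω = 1.0000·-1.2500 = -1.2500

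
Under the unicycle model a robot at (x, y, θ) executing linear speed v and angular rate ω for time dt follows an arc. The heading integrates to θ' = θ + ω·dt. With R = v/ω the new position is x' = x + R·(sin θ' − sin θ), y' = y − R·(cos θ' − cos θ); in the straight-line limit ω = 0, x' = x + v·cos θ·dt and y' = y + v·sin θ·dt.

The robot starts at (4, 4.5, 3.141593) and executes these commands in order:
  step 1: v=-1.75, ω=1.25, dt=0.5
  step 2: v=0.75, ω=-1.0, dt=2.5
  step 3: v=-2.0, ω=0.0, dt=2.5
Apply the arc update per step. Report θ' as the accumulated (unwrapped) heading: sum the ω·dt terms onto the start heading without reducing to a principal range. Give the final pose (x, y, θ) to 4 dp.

(2.1671, 0.8271, 1.2666)

step 1: θ'=3.7666 (R=-1.4000) → pose (4.8191, 4.7647, 3.7666)
step 2: θ'=1.2666 (R=-0.7500) → pose (3.6647, 5.5975, 1.2666)
step 3: θ'=1.2666 (straight) → pose (2.1671, 0.8271, 1.2666)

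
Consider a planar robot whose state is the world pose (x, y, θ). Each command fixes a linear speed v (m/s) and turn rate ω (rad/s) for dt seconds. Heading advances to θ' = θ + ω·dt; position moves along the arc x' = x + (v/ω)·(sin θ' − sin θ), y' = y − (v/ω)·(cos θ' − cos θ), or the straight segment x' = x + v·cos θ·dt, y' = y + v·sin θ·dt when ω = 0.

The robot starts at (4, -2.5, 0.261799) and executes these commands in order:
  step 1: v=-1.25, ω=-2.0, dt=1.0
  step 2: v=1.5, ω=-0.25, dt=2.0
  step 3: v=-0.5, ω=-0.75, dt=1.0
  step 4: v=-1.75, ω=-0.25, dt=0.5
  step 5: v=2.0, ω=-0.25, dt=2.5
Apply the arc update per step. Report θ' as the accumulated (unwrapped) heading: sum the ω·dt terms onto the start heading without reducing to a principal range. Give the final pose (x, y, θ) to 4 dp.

step 1: θ'=-1.7382 (R=0.6250) → pose (3.2220, -1.7922, -1.7382)
step 2: θ'=-2.2382 (R=-6.0000) → pose (2.0184, -4.5061, -2.2382)
step 3: θ'=-2.9882 (R=0.6667) → pose (2.4402, -4.2599, -2.9882)
step 4: θ'=-3.1132 (R=7.0000) → pose (3.3110, -4.1805, -3.1132)
step 5: θ'=-3.7382 (R=-8.0000) → pose (-1.4108, -2.8017, -3.7382)

(-1.4108, -2.8017, -3.7382)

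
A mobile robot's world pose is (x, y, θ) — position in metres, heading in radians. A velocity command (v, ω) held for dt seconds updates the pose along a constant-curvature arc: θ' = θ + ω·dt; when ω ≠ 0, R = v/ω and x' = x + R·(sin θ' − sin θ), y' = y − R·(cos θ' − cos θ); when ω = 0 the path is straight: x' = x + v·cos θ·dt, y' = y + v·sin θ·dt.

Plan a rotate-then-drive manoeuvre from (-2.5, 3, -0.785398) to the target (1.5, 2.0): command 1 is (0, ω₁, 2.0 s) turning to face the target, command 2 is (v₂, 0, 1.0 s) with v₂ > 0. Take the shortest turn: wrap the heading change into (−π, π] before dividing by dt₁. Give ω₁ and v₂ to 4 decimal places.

heading to target = atan2(2−3, 1.5−-2.5) = -0.2450
Δθ = wrap(-0.2450 − -0.7854) = 0.5404; ω₁ = Δθ/dt₁ = 0.2702
distance = √((1.5−-2.5)² + (2−3)²) = 4.1231; v₂ = distance/dt₂ = 4.1231

ω₁ = 0.2702, v₂ = 4.1231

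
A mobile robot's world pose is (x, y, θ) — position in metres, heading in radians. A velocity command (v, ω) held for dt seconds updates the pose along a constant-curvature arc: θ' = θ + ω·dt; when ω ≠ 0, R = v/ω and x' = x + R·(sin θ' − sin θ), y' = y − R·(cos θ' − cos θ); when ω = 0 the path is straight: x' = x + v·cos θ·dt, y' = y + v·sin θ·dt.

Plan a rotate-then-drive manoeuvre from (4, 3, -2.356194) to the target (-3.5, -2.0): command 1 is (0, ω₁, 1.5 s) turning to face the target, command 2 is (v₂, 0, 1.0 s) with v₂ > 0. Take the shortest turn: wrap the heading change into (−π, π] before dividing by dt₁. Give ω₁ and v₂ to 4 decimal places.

ω₁ = -0.1316, v₂ = 9.0139

heading to target = atan2(-2−3, -3.5−4) = -2.5536
Δθ = wrap(-2.5536 − -2.3562) = -0.1974; ω₁ = Δθ/dt₁ = -0.1316
distance = √((-3.5−4)² + (-2−3)²) = 9.0139; v₂ = distance/dt₂ = 9.0139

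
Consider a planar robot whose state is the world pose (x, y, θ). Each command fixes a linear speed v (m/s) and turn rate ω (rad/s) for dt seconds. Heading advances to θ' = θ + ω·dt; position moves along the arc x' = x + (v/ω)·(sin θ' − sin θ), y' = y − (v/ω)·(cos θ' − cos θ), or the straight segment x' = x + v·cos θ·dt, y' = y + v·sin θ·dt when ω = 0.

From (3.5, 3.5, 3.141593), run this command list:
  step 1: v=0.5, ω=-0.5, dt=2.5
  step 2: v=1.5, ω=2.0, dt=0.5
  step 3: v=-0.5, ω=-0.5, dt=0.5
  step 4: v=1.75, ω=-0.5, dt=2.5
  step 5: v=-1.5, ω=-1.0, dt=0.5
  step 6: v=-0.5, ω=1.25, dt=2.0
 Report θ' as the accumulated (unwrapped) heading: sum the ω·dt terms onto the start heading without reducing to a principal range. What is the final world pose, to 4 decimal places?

(0.5922, 6.9652, 3.3916)

step 1: θ'=1.8916 (R=-1.0000) → pose (2.5510, 4.1847, 1.8916)
step 2: θ'=2.8916 (R=0.7500) → pose (2.0248, 4.6749, 2.8916)
step 3: θ'=2.6416 (R=1.0000) → pose (2.2569, 4.5835, 2.6416)
step 4: θ'=1.3916 (R=-3.5000) → pose (0.4909, 8.2789, 1.3916)
step 5: θ'=0.8916 (R=1.5000) → pose (0.1820, 7.6040, 0.8916)
step 6: θ'=3.3916 (R=-0.4000) → pose (0.5922, 6.9652, 3.3916)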